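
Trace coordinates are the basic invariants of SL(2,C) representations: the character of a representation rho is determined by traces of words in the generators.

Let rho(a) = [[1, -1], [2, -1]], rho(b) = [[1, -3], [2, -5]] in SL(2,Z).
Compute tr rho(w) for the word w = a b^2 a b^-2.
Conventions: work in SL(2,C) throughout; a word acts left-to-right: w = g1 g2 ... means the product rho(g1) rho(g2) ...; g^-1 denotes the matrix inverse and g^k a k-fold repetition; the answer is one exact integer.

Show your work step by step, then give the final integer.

rho(a) = [[1, -1], [2, -1]]
... * rho(b) = [[1, -3], [2, -5]]  ->  [[-1, 2], [0, -1]]
... * rho(b) = [[1, -3], [2, -5]]  ->  [[3, -7], [-2, 5]]
... * rho(a) = [[1, -1], [2, -1]]  ->  [[-11, 4], [8, -3]]
... * rho(b^-1) = [[-5, 3], [-2, 1]]  ->  [[47, -29], [-34, 21]]
... * rho(b^-1) = [[-5, 3], [-2, 1]]  ->  [[-177, 112], [128, -81]]
tr = -177 + -81 = -258

-258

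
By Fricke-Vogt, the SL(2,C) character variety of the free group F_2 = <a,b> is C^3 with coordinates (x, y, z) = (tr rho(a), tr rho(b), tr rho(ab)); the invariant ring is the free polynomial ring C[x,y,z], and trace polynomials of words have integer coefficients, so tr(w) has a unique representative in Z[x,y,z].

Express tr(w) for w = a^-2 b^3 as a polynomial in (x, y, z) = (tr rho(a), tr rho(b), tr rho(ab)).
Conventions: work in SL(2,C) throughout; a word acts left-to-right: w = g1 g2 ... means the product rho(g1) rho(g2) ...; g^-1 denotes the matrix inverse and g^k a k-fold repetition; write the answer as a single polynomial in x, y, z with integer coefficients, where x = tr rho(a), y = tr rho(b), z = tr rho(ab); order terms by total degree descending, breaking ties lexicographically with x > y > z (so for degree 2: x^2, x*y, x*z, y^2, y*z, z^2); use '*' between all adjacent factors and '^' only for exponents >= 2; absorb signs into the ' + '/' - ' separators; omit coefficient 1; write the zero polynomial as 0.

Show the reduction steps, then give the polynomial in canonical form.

tr(b^2) = tr(b) tr(b) - tr(1)   [square of b] = y^2 - 2
tr(b^3) = tr(b) tr(b^2) - tr(b)   [square of b] = y^3 - 3*y
next, tr(a b^2) = tr(b) tr(a b) - tr(a)   [square of b] = y*z - x
and tr(b^3 a) = tr(b) tr(a b^2) - tr(a b)   [square of b] = y^2*z - x*y - z
tr(b^3 a^-1) = tr(b^3) tr(a) - tr(b^3 a)   [inverse elimination on a] = x*y^3 - y^2*z - 2*x*y + z
next, tr(a^-2 b^3) = tr(b^3 a^-1) tr(a) - tr(b^3)   [inverse elimination on a] = x^2*y^3 - x*y^2*z - 2*x^2*y - y^3 + x*z + 3*y

x^2*y^3 - x*y^2*z - 2*x^2*y - y^3 + x*z + 3*y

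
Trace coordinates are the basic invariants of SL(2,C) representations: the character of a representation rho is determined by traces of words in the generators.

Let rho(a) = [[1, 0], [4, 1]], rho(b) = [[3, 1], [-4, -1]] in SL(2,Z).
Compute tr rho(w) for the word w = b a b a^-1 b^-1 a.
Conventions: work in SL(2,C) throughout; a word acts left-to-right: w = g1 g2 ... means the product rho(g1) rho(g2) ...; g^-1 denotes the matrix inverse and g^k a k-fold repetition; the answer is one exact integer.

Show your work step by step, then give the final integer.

rho(b) = [[3, 1], [-4, -1]]
... * rho(a) = [[1, 0], [4, 1]]  ->  [[7, 1], [-8, -1]]
... * rho(b) = [[3, 1], [-4, -1]]  ->  [[17, 6], [-20, -7]]
... * rho(a^-1) = [[1, 0], [-4, 1]]  ->  [[-7, 6], [8, -7]]
... * rho(b^-1) = [[-1, -1], [4, 3]]  ->  [[31, 25], [-36, -29]]
... * rho(a) = [[1, 0], [4, 1]]  ->  [[131, 25], [-152, -29]]
tr = 131 + -29 = 102

102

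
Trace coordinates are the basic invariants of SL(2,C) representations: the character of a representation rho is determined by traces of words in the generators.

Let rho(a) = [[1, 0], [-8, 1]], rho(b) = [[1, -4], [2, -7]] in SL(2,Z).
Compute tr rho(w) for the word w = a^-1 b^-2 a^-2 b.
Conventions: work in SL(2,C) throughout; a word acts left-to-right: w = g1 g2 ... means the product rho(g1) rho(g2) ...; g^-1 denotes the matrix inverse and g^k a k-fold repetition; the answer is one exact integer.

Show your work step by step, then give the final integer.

rho(a^-1) = [[1, 0], [8, 1]]
... * rho(b^-1) = [[-7, 4], [-2, 1]]  ->  [[-7, 4], [-58, 33]]
... * rho(b^-1) = [[-7, 4], [-2, 1]]  ->  [[41, -24], [340, -199]]
... * rho(a^-1) = [[1, 0], [8, 1]]  ->  [[-151, -24], [-1252, -199]]
... * rho(a^-1) = [[1, 0], [8, 1]]  ->  [[-343, -24], [-2844, -199]]
... * rho(b) = [[1, -4], [2, -7]]  ->  [[-391, 1540], [-3242, 12769]]
tr = -391 + 12769 = 12378

12378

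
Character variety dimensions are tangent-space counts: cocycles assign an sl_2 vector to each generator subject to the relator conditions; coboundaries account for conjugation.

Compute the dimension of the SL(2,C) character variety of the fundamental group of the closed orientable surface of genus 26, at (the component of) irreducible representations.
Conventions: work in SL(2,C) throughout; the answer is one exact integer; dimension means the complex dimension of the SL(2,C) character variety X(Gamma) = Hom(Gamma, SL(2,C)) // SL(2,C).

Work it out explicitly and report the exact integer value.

pi_1 of the closed genus-26 surface has 52 generators bound by the single product-of-commutators relator.
Unconstrained cocycle data is one sl_2 vector per generator (156 dimensions), cut by the relator condition d_2(z) = 0.
H^2 = coker(d_2) is dual to H^0 = 0 at irreducible rho (Poincare duality), so d_2 is onto: dim Z^1 = 153.
dim B^1 = 3 (coboundaries, injective at irreducible rho).
dim X = dim H^1 = 153 - 3 = 150.

150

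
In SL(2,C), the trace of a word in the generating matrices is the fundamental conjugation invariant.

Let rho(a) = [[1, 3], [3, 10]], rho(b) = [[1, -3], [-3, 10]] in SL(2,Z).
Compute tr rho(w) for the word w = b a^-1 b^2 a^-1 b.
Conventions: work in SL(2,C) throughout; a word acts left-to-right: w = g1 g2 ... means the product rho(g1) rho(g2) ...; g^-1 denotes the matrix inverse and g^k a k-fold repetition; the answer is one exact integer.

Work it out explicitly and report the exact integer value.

165647

rho(b) = [[1, -3], [-3, 10]]
... * rho(a^-1) = [[10, -3], [-3, 1]]  ->  [[19, -6], [-60, 19]]
... * rho(b) = [[1, -3], [-3, 10]]  ->  [[37, -117], [-117, 370]]
... * rho(b) = [[1, -3], [-3, 10]]  ->  [[388, -1281], [-1227, 4051]]
... * rho(a^-1) = [[10, -3], [-3, 1]]  ->  [[7723, -2445], [-24423, 7732]]
... * rho(b) = [[1, -3], [-3, 10]]  ->  [[15058, -47619], [-47619, 150589]]
tr = 15058 + 150589 = 165647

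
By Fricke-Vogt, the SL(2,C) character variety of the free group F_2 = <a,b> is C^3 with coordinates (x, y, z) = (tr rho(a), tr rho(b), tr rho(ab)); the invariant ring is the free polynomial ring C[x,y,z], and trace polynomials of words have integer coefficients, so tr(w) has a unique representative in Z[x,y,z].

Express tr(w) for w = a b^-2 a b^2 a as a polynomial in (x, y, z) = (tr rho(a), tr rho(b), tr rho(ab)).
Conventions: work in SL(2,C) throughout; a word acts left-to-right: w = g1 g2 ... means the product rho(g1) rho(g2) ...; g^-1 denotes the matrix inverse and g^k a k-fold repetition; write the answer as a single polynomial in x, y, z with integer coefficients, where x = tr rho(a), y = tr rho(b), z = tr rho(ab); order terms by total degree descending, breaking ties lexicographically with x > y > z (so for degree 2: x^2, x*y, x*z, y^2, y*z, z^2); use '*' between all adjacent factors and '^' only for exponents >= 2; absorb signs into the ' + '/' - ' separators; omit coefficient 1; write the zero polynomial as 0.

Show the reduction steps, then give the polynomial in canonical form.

trace(a^2 b) = trace(a) * trace(b a) - trace(b) = x*z - y
and trace(a^2) = trace(a) * trace(a) - trace(1) = x^2 - 2
next, trace(b^2 a^2) = trace(b) * trace(a^2 b) - trace(a^2) = x*y*z - x^2 - y^2 + 2
next, trace(b^2 a) = trace(b) * trace(a b) - trace(a) = y*z - x
and trace(a b^2 a^2) = trace(a) * trace(b^2 a^2) - trace(b^2 a) = x^2*y*z - x^3 - x*y^2 - y*z + 3*x
next, trace(a b a b) = trace(a b) * trace(a b) - trace(1)   [split at repeated a] = z^2 - 2
next, trace(b a b^2 a) = trace(b) * trace(a b a b) - trace(a b a) = y*z^2 - x*z - y
trace(b a b^2) = trace(b) * trace(b a b) - trace(b a) = y^2*z - x*y - z
next, trace(a b^2 a^2 b) = trace(a) * trace(b a b^2 a) - trace(b a b^2) = x*y*z^2 - x^2*z - y^2*z + z
trace(b^-1 a b^2 a^2) = trace(a b^2 a^2) * trace(b) - trace(a b^2 a^2 b) = x^2*y^2*z - x^3*y - x*y^3 - x*y*z^2 + x^2*z + 3*x*y - z
trace(a b^-2 a b^2 a) = trace(b^-1 a b^2 a^2) * trace(b) - trace(b^-1 a b^2 a^2 b) = x^2*y^3*z - x^3*y^2 - x*y^4 - x*y^2*z^2 + x^3 + 4*x*y^2 - 3*x

x^2*y^3*z - x^3*y^2 - x*y^4 - x*y^2*z^2 + x^3 + 4*x*y^2 - 3*x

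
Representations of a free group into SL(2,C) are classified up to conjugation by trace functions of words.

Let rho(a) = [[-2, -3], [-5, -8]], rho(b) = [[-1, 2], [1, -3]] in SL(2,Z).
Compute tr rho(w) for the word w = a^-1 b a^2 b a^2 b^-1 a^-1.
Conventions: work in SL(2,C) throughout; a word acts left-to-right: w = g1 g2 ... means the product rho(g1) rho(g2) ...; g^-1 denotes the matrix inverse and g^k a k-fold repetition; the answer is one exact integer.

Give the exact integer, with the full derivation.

rho(a^-1) = [[-8, 3], [5, -2]]
... * rho(b) = [[-1, 2], [1, -3]]  ->  [[11, -25], [-7, 16]]
... * rho(a) = [[-2, -3], [-5, -8]]  ->  [[103, 167], [-66, -107]]
... * rho(a) = [[-2, -3], [-5, -8]]  ->  [[-1041, -1645], [667, 1054]]
... * rho(b) = [[-1, 2], [1, -3]]  ->  [[-604, 2853], [387, -1828]]
... * rho(a) = [[-2, -3], [-5, -8]]  ->  [[-13057, -21012], [8366, 13463]]
... * rho(a) = [[-2, -3], [-5, -8]]  ->  [[131174, 207267], [-84047, -132802]]
... * rho(b^-1) = [[-3, -2], [-1, -1]]  ->  [[-600789, -469615], [384943, 300896]]
... * rho(a^-1) = [[-8, 3], [5, -2]]  ->  [[2458237, -863137], [-1575064, 553037]]
tr = 2458237 + 553037 = 3011274

3011274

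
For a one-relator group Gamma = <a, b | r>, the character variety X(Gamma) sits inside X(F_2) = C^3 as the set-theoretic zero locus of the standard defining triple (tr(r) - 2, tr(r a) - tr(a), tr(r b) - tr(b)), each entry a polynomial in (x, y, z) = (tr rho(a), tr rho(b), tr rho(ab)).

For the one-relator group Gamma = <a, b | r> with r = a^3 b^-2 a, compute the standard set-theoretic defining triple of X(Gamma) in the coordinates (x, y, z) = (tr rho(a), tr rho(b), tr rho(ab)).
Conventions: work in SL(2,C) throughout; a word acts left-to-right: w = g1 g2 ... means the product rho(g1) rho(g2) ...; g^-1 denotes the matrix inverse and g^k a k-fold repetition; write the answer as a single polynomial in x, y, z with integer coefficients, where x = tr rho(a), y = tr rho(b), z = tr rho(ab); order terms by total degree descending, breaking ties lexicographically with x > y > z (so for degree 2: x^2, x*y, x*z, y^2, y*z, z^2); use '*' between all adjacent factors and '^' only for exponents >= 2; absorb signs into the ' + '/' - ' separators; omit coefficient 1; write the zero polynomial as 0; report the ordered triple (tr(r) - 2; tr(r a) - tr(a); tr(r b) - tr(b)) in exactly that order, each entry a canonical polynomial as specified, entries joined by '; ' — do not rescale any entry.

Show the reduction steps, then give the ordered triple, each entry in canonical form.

x^4*y^2 - x^3*y*z - x^4 - 3*x^2*y^2 + 2*x*y*z + 4*x^2 + y^2 - 4; x^5*y^2 - x^4*y*z - x^5 - 4*x^3*y^2 + 3*x^2*y*z + 5*x^3 + 3*x*y^2 - y*z - 6*x; x^3*y^2*z - x^2*y^3 - x^2*y*z^2 - x^3*z - x*y^2*z + 2*x^2*y + y^3 + y*z^2 + 2*x*z - 4*y

tr(a^2) = tr(a) tr(a) - tr(1) = x^2 - 2
tr(a^3) = tr(a) tr(a^2) - tr(a) = x^3 - 3*x
tr(a^4) = tr(a) tr(a^3) - tr(a^2) = x^4 - 4*x^2 + 2
tr(a b a) = tr(a) tr(b a) - tr(b) = x*z - y
tr(a^2 b a) = tr(a) tr(a b a) - tr(a b) = x^2*z - x*y - z
tr(a^4 b) = tr(a) tr(a^2 b a) - tr(a^2 b) = x^3*z - x^2*y - 2*x*z + y
tr(a^4 b^-1) = tr(a^4) tr(b) - tr(a^4 b) = x^4*y - x^3*z - 3*x^2*y + 2*x*z + y
tr(a^3 b^-2 a) = tr(a^4 b^-1) tr(b) - tr(a^4) = x^4*y^2 - x^3*y*z - x^4 - 3*x^2*y^2 + 2*x*y*z + 4*x^2 + y^2 - 2
tr(a^5) = tr(a) tr(a^4) - tr(a^3) = x^5 - 5*x^3 + 5*x
tr(a^5 b) = tr(a) tr(b a^4) - tr(b a^3) = x^4*z - x^3*y - 3*x^2*z + 2*x*y + z
tr(b^-1 a^5) = tr(a^5) tr(b) - tr(a^5 b) = x^5*y - x^4*z - 4*x^3*y + 3*x^2*z + 3*x*y - z
tr(a^3 b^-2 a^2) = tr(b^-1 a^5) tr(b) - tr(b^-1 a^5 b) = x^5*y^2 - x^4*y*z - x^5 - 4*x^3*y^2 + 3*x^2*y*z + 5*x^3 + 3*x*y^2 - y*z - 5*x
tr(b a b a) = tr(b a) tr(b a) - tr(1)  (split on b) = z^2 - 2
tr(b a b) = tr(b) tr(a b) - tr(a)  (reduce the b square) = y*z - x
tr(a b a b a) = tr(a) tr(b a b a) - tr(b a b)  (reduce the a square) = x*z^2 - y*z - x
tr(a b a^3 b) = tr(a) tr(a b a b a) - tr(a b a b)  (reduce the a square) = x^2*z^2 - x*y*z - x^2 - z^2 + 2
tr(a b a^3 b^-1) = tr(a b a^3) tr(b) - tr(a b a^3 b)  (eliminate b^-1) = x^3*y*z - x^2*y^2 - x^2*z^2 - x*y*z + x^2 + y^2 + z^2 - 2
tr(a^3 b^-2 a b) = tr(a b a^3 b^-1) tr(b) - tr(a b a^3)  (eliminate b^-1) = x^3*y^2*z - x^2*y^3 - x^2*y*z^2 - x^3*z - x*y^2*z + 2*x^2*y + y^3 + y*z^2 + 2*x*z - 3*y
assemble the triple (tr(r) - 2; tr(r a) - x; tr(r b) - y)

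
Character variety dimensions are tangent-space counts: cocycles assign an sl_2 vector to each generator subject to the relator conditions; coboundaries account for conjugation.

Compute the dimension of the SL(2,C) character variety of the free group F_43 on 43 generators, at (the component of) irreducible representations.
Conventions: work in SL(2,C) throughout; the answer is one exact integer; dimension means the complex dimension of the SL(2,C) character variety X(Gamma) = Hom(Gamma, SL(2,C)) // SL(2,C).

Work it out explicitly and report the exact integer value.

The free group F_43: 43 generators, no relators.
So Z^1 = (sl_2)^43 in full: dim Z^1 = 129.
dim B^1 = 3: the coboundary map is injective because an irreducible image has centralizer 0 in sl_2.
dim X = dim H^1 = dim Z^1 - dim B^1 = 129 - 3 = 126.

126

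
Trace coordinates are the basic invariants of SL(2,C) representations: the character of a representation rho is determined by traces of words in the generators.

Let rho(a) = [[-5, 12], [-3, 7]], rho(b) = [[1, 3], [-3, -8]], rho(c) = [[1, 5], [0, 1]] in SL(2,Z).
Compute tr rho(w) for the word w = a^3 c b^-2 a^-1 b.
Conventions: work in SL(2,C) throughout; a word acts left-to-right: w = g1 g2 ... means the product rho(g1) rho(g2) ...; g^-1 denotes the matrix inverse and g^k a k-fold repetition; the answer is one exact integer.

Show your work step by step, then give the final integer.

rho(a) = [[-5, 12], [-3, 7]]
... * rho(a) = [[-5, 12], [-3, 7]]  ->  [[-11, 24], [-6, 13]]
... * rho(a) = [[-5, 12], [-3, 7]]  ->  [[-17, 36], [-9, 19]]
... * rho(c) = [[1, 5], [0, 1]]  ->  [[-17, -49], [-9, -26]]
... * rho(b^-1) = [[-8, -3], [3, 1]]  ->  [[-11, 2], [-6, 1]]
... * rho(b^-1) = [[-8, -3], [3, 1]]  ->  [[94, 35], [51, 19]]
... * rho(a^-1) = [[7, -12], [3, -5]]  ->  [[763, -1303], [414, -707]]
... * rho(b) = [[1, 3], [-3, -8]]  ->  [[4672, 12713], [2535, 6898]]
tr = 4672 + 6898 = 11570

11570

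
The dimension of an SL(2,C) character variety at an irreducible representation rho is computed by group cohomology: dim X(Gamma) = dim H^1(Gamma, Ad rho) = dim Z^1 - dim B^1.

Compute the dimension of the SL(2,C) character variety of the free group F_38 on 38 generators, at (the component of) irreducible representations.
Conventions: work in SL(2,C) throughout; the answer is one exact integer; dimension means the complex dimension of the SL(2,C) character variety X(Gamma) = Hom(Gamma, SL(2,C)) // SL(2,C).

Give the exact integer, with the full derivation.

111

The free group F_38: 38 generators, no relators.
A cocycle picks one sl_2 vector per generator freely, giving dim Z^1 = 3*38 = 114.
At an irreducible rho the centralizer of the image in sl_2 is 0, so the coboundary map sl_2 -> Z^1 is injective: dim B^1 = 3.
dim H^1 = 114 - 3 = 111, which is dim X.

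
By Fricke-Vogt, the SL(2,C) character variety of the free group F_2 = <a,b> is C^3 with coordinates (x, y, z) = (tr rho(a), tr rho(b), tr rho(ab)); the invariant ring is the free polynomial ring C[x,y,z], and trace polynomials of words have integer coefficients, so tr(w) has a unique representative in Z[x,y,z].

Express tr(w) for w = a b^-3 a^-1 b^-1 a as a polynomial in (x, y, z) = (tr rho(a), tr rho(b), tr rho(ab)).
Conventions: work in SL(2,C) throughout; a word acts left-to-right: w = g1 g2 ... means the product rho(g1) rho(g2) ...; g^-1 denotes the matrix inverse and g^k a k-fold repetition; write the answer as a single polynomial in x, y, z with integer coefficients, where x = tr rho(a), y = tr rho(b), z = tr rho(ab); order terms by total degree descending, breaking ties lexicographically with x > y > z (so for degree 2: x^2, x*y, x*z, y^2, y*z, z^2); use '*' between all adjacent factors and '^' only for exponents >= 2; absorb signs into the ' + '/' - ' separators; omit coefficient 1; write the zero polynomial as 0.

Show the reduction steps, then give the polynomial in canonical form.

apply: tr(b^-1 a) = tr(a) tr(b) - tr(a b) = x*y - z
tr(b^-2 a) = tr(b^-1 a) tr(b) - tr(b^-1 a b) = x*y^2 - y*z - x
tr(a b^-3) = tr(b^-2 a) tr(b) - tr(b^-2 a b) = x*y^3 - y^2*z - 2*x*y + z
tr(a^2) = tr(a) tr(a) - tr(1) = x^2 - 2
use: tr(a b a) = tr(a) tr(b a) - tr(b) = x*z - y
tr(a b a^2) = tr(a) tr(a b a) - tr(a b) = x^2*z - x*y - z
tr(b a b a) = tr(b a) tr(b a) - tr(1) = z^2 - 2
tr(b a b) = tr(b) tr(a b) - tr(a) = y*z - x
use: tr(a b a^2 b) = tr(a) tr(b a b a) - tr(b a b) = x*z^2 - y*z - x
tr(b a^2 b^-1 a) = tr(a b a^2) tr(b) - tr(a b a^2 b) = x^2*y*z - x*y^2 - x*z^2 + x
tr(b^-1 a^-1 b a^2) = tr(b a^2 b^-1) tr(a) - tr(b a^2 b^-1 a) = -x^2*y*z + x^3 + x*y^2 + x*z^2 - 3*x
apply: tr(a^-1 b a^2 b^-2) = tr(b^-1 a^-1 b a^2) tr(b) - tr(b^-1 a^-1 b a^2 b) = -x^2*y^2*z + x^3*y + x*y^3 + x*y*z^2 - 3*x*y - z
tr(a^2 b^-3 a^-1 b) = tr(a^-1 b a^2 b^-2) tr(b) - tr(a^-1 b a^2 b^-1) = -x^2*y^3*z + x^3*y^2 + x*y^4 + x*y^2*z^2 + x^2*y*z - x^3 - 4*x*y^2 - x*z^2 - y*z + 3*x
use: tr(a b^-3 a^-1 b^-1 a) = tr(a^2 b^-3 a^-1) tr(b) - tr(a^2 b^-3 a^-1 b) = x^2*y^3*z - x^3*y^2 - x*y^2*z^2 - x^2*y*z - y^3*z + x^3 + 2*x*y^2 + x*z^2 + 2*y*z - 3*x

x^2*y^3*z - x^3*y^2 - x*y^2*z^2 - x^2*y*z - y^3*z + x^3 + 2*x*y^2 + x*z^2 + 2*y*z - 3*x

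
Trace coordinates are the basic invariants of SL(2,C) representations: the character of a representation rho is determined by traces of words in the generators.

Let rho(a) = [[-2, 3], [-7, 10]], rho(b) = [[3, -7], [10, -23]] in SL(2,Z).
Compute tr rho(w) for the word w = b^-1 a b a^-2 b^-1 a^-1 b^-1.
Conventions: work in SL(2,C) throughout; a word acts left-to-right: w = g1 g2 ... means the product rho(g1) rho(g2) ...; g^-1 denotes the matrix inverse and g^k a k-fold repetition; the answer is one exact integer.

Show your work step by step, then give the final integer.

-251662

rho(b^-1) = [[-23, 7], [-10, 3]]
... * rho(a) = [[-2, 3], [-7, 10]]  ->  [[-3, 1], [-1, 0]]
... * rho(b) = [[3, -7], [10, -23]]  ->  [[1, -2], [-3, 7]]
... * rho(a^-1) = [[10, -3], [7, -2]]  ->  [[-4, 1], [19, -5]]
... * rho(a^-1) = [[10, -3], [7, -2]]  ->  [[-33, 10], [155, -47]]
... * rho(b^-1) = [[-23, 7], [-10, 3]]  ->  [[659, -201], [-3095, 944]]
... * rho(a^-1) = [[10, -3], [7, -2]]  ->  [[5183, -1575], [-24342, 7397]]
... * rho(b^-1) = [[-23, 7], [-10, 3]]  ->  [[-103459, 31556], [485896, -148203]]
tr = -103459 + -148203 = -251662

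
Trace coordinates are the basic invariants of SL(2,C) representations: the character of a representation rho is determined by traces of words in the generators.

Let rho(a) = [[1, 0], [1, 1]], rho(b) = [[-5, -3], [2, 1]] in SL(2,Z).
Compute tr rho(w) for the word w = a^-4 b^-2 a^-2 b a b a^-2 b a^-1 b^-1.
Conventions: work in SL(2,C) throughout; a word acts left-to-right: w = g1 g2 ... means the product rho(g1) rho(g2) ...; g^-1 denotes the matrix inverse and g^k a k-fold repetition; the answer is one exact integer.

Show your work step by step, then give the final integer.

rho(a^-1) = [[1, 0], [-1, 1]]
... * rho(a^-1) = [[1, 0], [-1, 1]]  ->  [[1, 0], [-2, 1]]
... * rho(a^-1) = [[1, 0], [-1, 1]]  ->  [[1, 0], [-3, 1]]
... * rho(a^-1) = [[1, 0], [-1, 1]]  ->  [[1, 0], [-4, 1]]
... * rho(b^-1) = [[1, 3], [-2, -5]]  ->  [[1, 3], [-6, -17]]
... * rho(b^-1) = [[1, 3], [-2, -5]]  ->  [[-5, -12], [28, 67]]
... * rho(a^-1) = [[1, 0], [-1, 1]]  ->  [[7, -12], [-39, 67]]
... * rho(a^-1) = [[1, 0], [-1, 1]]  ->  [[19, -12], [-106, 67]]
... * rho(b) = [[-5, -3], [2, 1]]  ->  [[-119, -69], [664, 385]]
... * rho(a) = [[1, 0], [1, 1]]  ->  [[-188, -69], [1049, 385]]
... * rho(b) = [[-5, -3], [2, 1]]  ->  [[802, 495], [-4475, -2762]]
... * rho(a^-1) = [[1, 0], [-1, 1]]  ->  [[307, 495], [-1713, -2762]]
... * rho(a^-1) = [[1, 0], [-1, 1]]  ->  [[-188, 495], [1049, -2762]]
... * rho(b) = [[-5, -3], [2, 1]]  ->  [[1930, 1059], [-10769, -5909]]
... * rho(a^-1) = [[1, 0], [-1, 1]]  ->  [[871, 1059], [-4860, -5909]]
... * rho(b^-1) = [[1, 3], [-2, -5]]  ->  [[-1247, -2682], [6958, 14965]]
tr = -1247 + 14965 = 13718

13718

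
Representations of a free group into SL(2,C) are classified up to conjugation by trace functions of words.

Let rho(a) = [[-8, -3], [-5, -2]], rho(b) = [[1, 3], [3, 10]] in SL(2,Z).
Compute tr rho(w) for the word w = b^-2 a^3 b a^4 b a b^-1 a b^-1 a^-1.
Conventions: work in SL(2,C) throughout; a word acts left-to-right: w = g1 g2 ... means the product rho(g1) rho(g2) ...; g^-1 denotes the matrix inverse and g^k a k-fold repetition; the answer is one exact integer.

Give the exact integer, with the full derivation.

rho(b^-1) = [[10, -3], [-3, 1]]
... * rho(b^-1) = [[10, -3], [-3, 1]]  ->  [[109, -33], [-33, 10]]
... * rho(a) = [[-8, -3], [-5, -2]]  ->  [[-707, -261], [214, 79]]
... * rho(a) = [[-8, -3], [-5, -2]]  ->  [[6961, 2643], [-2107, -800]]
... * rho(a) = [[-8, -3], [-5, -2]]  ->  [[-68903, -26169], [20856, 7921]]
... * rho(b) = [[1, 3], [3, 10]]  ->  [[-147410, -468399], [44619, 141778]]
... * rho(a) = [[-8, -3], [-5, -2]]  ->  [[3521275, 1379028], [-1065842, -417413]]
... * rho(a) = [[-8, -3], [-5, -2]]  ->  [[-35065340, -13321881], [10613801, 4032352]]
... * rho(a) = [[-8, -3], [-5, -2]]  ->  [[347132125, 131839782], [-105072168, -39906107]]
... * rho(a) = [[-8, -3], [-5, -2]]  ->  [[-3436255910, -1305075939], [1040107879, 395028718]]
... * rho(b) = [[1, 3], [3, 10]]  ->  [[-7351483727, -23359527120], [2225194033, 7070610817]]
... * rho(a) = [[-8, -3], [-5, -2]]  ->  [[175609505416, 68773505421], [-53154606349, -20816803733]]
... * rho(b^-1) = [[10, -3], [-3, 1]]  ->  [[1549774537897, -458055010827], [-469095652291, 138647015314]]
... * rho(a) = [[-8, -3], [-5, -2]]  ->  [[-10107921249041, -3733213592037], [3059530141758, 1129992926245]]
... * rho(b^-1) = [[10, -3], [-3, 1]]  ->  [[-89879571714299, 26590550155086], [27205322638845, -8048597499029]]
... * rho(a^-1) = [[-2, 3], [5, -8]]  ->  [[312711894204028, -482363116383585], [-94653632772835, 146004747908767]]
tr = 312711894204028 + 146004747908767 = 458716642112795

458716642112795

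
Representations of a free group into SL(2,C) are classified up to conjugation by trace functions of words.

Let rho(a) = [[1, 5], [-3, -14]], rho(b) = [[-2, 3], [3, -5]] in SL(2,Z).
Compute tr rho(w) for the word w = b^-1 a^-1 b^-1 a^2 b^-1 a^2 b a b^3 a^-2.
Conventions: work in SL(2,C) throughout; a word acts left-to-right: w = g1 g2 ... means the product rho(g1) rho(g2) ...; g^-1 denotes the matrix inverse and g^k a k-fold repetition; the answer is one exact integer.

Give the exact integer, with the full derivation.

9922975557929

rho(b^-1) = [[-5, -3], [-3, -2]]
... * rho(a^-1) = [[-14, -5], [3, 1]]  ->  [[61, 22], [36, 13]]
... * rho(b^-1) = [[-5, -3], [-3, -2]]  ->  [[-371, -227], [-219, -134]]
... * rho(a) = [[1, 5], [-3, -14]]  ->  [[310, 1323], [183, 781]]
... * rho(a) = [[1, 5], [-3, -14]]  ->  [[-3659, -16972], [-2160, -10019]]
... * rho(b^-1) = [[-5, -3], [-3, -2]]  ->  [[69211, 44921], [40857, 26518]]
... * rho(a) = [[1, 5], [-3, -14]]  ->  [[-65552, -282839], [-38697, -166967]]
... * rho(a) = [[1, 5], [-3, -14]]  ->  [[782965, 3631986], [462204, 2144053]]
... * rho(b) = [[-2, 3], [3, -5]]  ->  [[9330028, -15811035], [5507751, -9333653]]
... * rho(a) = [[1, 5], [-3, -14]]  ->  [[56763133, 268004630], [33508710, 158209897]]
... * rho(b) = [[-2, 3], [3, -5]]  ->  [[690487624, -1169733751], [407612271, -690523355]]
... * rho(b) = [[-2, 3], [3, -5]]  ->  [[-4890176501, 7920131627], [-2886794607, 4675453588]]
... * rho(b) = [[-2, 3], [3, -5]]  ->  [[33540747883, -54271187638], [19799949978, -32037651761]]
... * rho(a^-1) = [[-14, -5], [3, 1]]  ->  [[-632384033276, -221974927053], [-373312254975, -131037401651]]
... * rho(a^-1) = [[-14, -5], [3, 1]]  ->  [[8187451684705, 2939945239327], [4833259364697, 1735523873224]]
tr = 8187451684705 + 1735523873224 = 9922975557929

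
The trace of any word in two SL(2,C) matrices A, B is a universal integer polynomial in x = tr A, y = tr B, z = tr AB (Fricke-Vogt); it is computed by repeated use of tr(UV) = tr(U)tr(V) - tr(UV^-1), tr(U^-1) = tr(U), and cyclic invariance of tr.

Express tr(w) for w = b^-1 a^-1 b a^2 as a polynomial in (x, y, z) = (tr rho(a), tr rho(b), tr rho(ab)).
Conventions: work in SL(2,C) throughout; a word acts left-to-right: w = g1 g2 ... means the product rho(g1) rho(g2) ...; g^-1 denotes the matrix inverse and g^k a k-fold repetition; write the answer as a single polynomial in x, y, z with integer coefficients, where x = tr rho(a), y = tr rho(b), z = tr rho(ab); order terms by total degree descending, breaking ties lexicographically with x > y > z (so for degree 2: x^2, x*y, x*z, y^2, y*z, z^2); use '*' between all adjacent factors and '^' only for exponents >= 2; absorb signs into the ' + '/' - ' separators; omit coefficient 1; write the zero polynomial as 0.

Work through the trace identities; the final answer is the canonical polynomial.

apply: tr(a^2) = tr(a) * tr(a) - tr(1)  (reduce the a square) = x^2 - 2
use: tr(b a^2) = tr(a) * tr(b a) - tr(b)  (reduce the a square) = x*z - y
apply: tr(a b a^2) = tr(a) * tr(b a^2) - tr(b a)  (reduce the a square) = x^2*z - x*y - z
apply: tr(b a b a) = tr(b a) * tr(b a) - tr(1)  (split on b) = z^2 - 2
tr(b a b) = tr(b) * tr(a b) - tr(a)  (reduce the b square) = y*z - x
apply: tr(a b a^2 b) = tr(a) * tr(b a b a) - tr(b a b)  (reduce the a square) = x*z^2 - y*z - x
tr(b a^2 b^-1 a) = tr(a b a^2) * tr(b) - tr(a b a^2 b)  (eliminate b^-1) = x^2*y*z - x*y^2 - x*z^2 + x
tr(b^-1 a^-1 b a^2) = tr(b a^2 b^-1) * tr(a) - tr(b a^2 b^-1 a)  (eliminate a^-1) = -x^2*y*z + x^3 + x*y^2 + x*z^2 - 3*x

-x^2*y*z + x^3 + x*y^2 + x*z^2 - 3*x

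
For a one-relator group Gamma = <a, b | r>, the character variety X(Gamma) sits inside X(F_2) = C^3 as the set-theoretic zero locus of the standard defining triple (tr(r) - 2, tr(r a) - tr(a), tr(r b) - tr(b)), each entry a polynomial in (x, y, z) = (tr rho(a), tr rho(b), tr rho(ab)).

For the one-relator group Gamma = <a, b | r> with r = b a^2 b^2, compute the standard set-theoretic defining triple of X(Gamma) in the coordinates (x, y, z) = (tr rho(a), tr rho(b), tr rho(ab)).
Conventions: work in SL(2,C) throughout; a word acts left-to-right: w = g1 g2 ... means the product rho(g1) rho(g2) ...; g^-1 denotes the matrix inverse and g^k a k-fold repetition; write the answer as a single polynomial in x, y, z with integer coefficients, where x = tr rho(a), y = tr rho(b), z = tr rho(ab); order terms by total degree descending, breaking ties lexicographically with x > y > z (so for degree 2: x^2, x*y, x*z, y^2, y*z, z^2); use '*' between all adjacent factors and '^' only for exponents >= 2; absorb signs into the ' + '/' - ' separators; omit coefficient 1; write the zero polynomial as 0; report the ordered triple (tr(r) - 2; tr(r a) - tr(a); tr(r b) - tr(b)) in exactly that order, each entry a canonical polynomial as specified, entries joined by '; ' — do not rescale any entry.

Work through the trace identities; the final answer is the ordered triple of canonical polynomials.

tr(a b^2) = tr(b) tr(a b) - tr(a) = y*z - x
tr(b^3 a) = tr(b) tr(a b^2) - tr(a b) = y^2*z - x*y - z
tr(b^2) = tr(b) tr(b) - tr(1) = y^2 - 2
tr(b^3) = tr(b) tr(b^2) - tr(b) = y^3 - 3*y
tr(b a^2 b^2) = tr(a) tr(b^3 a) - tr(b^3) = x*y^2*z - x^2*y - y^3 - x*z + 3*y
tr(b a b a) = tr(b a) tr(b a) - tr(1)  (split on b) = z^2 - 2
tr(a b a^2 b) = tr(a) tr(b a b a) - tr(b a b)  (reduce the a square) = x*z^2 - y*z - x
tr(b a^2) = tr(a) tr(b a) - tr(b)  (reduce the a square) = x*z - y
tr(a b a^2) = tr(a) tr(b a^2) - tr(b a)  (reduce the a square) = x^2*z - x*y - z
tr(b a^2 b^2 a) = tr(b) tr(a b a^2 b) - tr(a b a^2)  (reduce the b square) = x*y*z^2 - x^2*z - y^2*z + z
tr(b^4 a) = tr(b) tr(b a b^2) - tr(b a b) = y^3*z - x*y^2 - 2*y*z + x
tr(b^4) = tr(b) tr(b^3) - tr(b^2) = y^4 - 4*y^2 + 2
tr(b a^2 b^3) = tr(a) tr(b^4 a) - tr(b^4) = x*y^3*z - x^2*y^2 - y^4 - 2*x*y*z + x^2 + 4*y^2 - 2
assemble the triple (tr(r) - 2; tr(r a) - x; tr(r b) - y)

x*y^2*z - x^2*y - y^3 - x*z + 3*y - 2; x*y*z^2 - x^2*z - y^2*z - x + z; x*y^3*z - x^2*y^2 - y^4 - 2*x*y*z + x^2 + 4*y^2 - y - 2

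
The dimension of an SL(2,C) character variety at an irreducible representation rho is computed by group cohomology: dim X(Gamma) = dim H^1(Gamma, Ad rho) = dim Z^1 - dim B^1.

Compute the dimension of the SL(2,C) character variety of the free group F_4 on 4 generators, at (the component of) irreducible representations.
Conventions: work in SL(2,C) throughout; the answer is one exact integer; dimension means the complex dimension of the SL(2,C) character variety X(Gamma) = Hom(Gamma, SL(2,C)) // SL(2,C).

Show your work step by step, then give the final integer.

Here Gamma is free of rank 4 — no relator constrains a cocycle.
So Z^1 = (sl_2)^4 in full: dim Z^1 = 12.
At an irreducible rho the centralizer of the image in sl_2 is 0, so the coboundary map sl_2 -> Z^1 is injective: dim B^1 = 3.
dim H^1 = 12 - 3 = 9, which is dim X.

9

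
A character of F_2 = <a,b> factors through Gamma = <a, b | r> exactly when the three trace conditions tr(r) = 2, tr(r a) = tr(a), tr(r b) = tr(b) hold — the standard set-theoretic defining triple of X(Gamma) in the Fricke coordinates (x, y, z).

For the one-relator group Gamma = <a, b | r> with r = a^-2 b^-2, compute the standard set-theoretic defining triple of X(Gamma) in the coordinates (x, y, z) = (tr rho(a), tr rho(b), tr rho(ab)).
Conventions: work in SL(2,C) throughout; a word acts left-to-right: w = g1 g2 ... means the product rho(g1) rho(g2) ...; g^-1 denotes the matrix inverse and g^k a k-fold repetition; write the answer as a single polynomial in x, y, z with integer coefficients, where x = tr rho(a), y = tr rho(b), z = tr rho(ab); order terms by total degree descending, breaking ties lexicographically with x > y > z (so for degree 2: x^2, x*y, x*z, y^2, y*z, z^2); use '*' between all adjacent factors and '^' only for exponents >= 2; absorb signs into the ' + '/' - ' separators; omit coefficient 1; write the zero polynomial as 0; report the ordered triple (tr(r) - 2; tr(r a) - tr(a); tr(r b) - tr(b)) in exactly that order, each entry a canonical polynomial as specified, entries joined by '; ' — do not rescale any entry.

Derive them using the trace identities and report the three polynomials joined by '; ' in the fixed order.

trace(b^-1) = trace(b) = y
use: trace(b^-2) = trace(b^-1) * trace(b) - trace(1) = y^2 - 2
apply: trace(a b^-1) = trace(a) * trace(b) - trace(a b) = x*y - z
trace(b^-2 a) = trace(a b^-1) * trace(b) - trace(a) = x*y^2 - y*z - x
trace(b^-2 a^-1) = trace(b^-2) * trace(a) - trace(b^-2 a) = y*z - x
use: trace(a^-2 b^-2) = trace(b^-2 a^-1) * trace(a) - trace(b^-2) = x*y*z - x^2 - y^2 + 2
trace(a^-2 b^-1) = trace(a^-1 b^-1) * trace(a) - trace(a^-1 b^-1 a)   [inverse elimination on a] = x*z - y
assemble the triple (trace(r) - 2; trace(r a) - x; trace(r b) - y)

x*y*z - x^2 - y^2; y*z - 2*x; x*z - 2*y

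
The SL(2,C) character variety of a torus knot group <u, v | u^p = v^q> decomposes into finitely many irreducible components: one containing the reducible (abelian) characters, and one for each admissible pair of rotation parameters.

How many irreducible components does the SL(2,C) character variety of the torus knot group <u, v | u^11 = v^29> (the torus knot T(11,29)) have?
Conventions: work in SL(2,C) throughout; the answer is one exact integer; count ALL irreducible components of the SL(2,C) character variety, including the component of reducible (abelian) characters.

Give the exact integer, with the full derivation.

Gamma = < u, v | u^11 = v^29 > (torus knot T(11,29)); the central element u^11 = v^29 acts as +I or -I in any irreducible SL(2,C) representation.
So on each irreducible component the traces are pinned: tr(u) = 2*cos(pi*alpha/11) with 1 <= alpha <= 10, tr(v) = 2*cos(pi*beta/29) with 1 <= beta <= 28.
Consistency of u^11 = (-1)^alpha I with v^29 = (-1)^beta I forces alpha = beta (mod 2).
Enumerate parity-matched pairs: 5*14 odd-odd plus 5*14 even-even gives 140.
That is 140 components of irreducible characters, and with the reducible (abelian) component the total is 141.

141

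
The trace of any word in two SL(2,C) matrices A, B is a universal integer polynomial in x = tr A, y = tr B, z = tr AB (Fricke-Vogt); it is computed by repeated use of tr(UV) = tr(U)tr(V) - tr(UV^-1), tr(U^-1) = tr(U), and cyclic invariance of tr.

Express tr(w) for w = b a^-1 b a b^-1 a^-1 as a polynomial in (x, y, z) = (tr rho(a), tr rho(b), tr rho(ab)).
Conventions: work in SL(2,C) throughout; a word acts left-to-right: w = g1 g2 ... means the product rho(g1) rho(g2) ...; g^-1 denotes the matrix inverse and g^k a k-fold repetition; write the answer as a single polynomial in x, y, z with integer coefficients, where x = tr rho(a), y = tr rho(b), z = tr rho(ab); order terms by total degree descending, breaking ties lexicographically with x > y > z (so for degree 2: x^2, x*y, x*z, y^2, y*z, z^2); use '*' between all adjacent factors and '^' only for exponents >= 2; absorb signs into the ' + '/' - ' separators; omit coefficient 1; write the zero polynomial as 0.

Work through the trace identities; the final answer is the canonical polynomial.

trace(b^2 a) = trace(b) * trace(a b) - trace(a)  (reduce the b square) = y*z - x
trace(b^2) = trace(b) * trace(b) - trace(1)  (reduce the b square) = y^2 - 2
trace(a b^2 a) = trace(a) * trace(b^2 a) - trace(b^2)  (reduce the a square) = x*y*z - x^2 - y^2 + 2
trace(a b a b) = trace(a b) * trace(a b) - trace(1)  (split on a) = z^2 - 2
trace(a b a) = trace(a) * trace(b a) - trace(b)  (reduce the a square) = x*z - y
trace(a b^2 a b) = trace(b) * trace(a b a b) - trace(a b a)  (reduce the b square) = y*z^2 - x*z - y
trace(b^2 a b^-1 a) = trace(a b^2 a) * trace(b) - trace(a b^2 a b)  (eliminate b^-1) = x*y^2*z - x^2*y - y^3 - y*z^2 + x*z + 3*y
trace(b a b^-1 a^-1 b) = trace(b^2 a b^-1) * trace(a) - trace(b^2 a b^-1 a)  (eliminate a^-1) = -x*y^2*z + x^2*y + y^3 + y*z^2 - 3*y
trace(b a b a b a) = trace(b a b a) * trace(b a) - trace(a b)  (split on b) = z^3 - 3*z
trace(a^-1 b a b a b) = trace(b a b a b) * trace(a) - trace(b a b a b a)  (eliminate a^-1) = x*y*z^2 - x^2*z - z^3 - x*y + 3*z
trace(b a b^-1 a^-1 b a) = trace(a^-1 b a b a) * trace(b) - trace(a^-1 b a b a b)  (eliminate b^-1) = -x*y*z^2 + x^2*z + y^2*z + z^3 - 3*z
trace(b a^-1 b a b^-1 a^-1) = trace(b a b^-1 a^-1 b) * trace(a) - trace(b a b^-1 a^-1 b a)  (eliminate a^-1) = -x^2*y^2*z + x^3*y + x*y^3 + 2*x*y*z^2 - x^2*z - y^2*z - z^3 - 3*x*y + 3*z

-x^2*y^2*z + x^3*y + x*y^3 + 2*x*y*z^2 - x^2*z - y^2*z - z^3 - 3*x*y + 3*z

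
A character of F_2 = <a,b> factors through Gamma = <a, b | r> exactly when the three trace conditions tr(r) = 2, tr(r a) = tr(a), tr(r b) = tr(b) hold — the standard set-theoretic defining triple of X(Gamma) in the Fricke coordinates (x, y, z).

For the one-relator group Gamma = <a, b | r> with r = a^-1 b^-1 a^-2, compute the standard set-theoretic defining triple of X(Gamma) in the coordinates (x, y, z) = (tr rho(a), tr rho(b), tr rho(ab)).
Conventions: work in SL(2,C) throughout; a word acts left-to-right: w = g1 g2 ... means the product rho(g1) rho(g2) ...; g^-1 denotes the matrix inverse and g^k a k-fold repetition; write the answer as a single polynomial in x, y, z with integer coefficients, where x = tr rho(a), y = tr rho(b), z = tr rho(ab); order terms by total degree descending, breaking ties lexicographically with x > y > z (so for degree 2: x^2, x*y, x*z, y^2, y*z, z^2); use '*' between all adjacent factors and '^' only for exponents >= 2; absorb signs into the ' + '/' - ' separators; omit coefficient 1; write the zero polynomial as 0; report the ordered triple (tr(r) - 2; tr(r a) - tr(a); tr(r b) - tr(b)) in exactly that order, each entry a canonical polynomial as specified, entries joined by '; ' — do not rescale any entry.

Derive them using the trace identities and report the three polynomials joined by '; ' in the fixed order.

x^2*z - x*y - z - 2; x*z - x - y; x^2*y*z - x*y^2 - x*z^2 + x - y

trace(a^-1) = trace(a) = x
reduce: trace(a^-1 b) = trace(b) * trace(a) - trace(b a)  (eliminate a^-1) = x*y - z
trace(a^-1 b^-1) = trace(a^-1) * trace(b) - trace(a^-1 b)  (eliminate b^-1) = z
trace(a^-2 b^-1) = trace(a^-1 b^-1) * trace(a) - trace(a^-1 b^-1 a)  (eliminate a^-1) = x*z - y
trace(a^-1 b^-1 a^-2) = trace(a^-2 b^-1) * trace(a) - trace(a^-2 b^-1 a)  (eliminate a^-1) = x^2*z - x*y - z
so trace(b a b) = trace(b) * trace(a b) - trace(a)   [square of b] = y*z - x
trace(b a b a) = trace(b a) * trace(b a) - trace(1)   [split at a repeated b] = z^2 - 2
reduce: trace(a b a^-1 b) = trace(b a b) * trace(a) - trace(b a b a)   [inverse elimination on a] = x*y*z - x^2 - z^2 + 2
trace(b a^-1 b^-1 a) = trace(a b a^-1) * trace(b) - trace(a b a^-1 b)   [inverse elimination on b] = -x*y*z + x^2 + y^2 + z^2 - 2
so trace(b a^-1 b^-1 a^-1) = trace(b a^-1 b^-1) * trace(a) - trace(b a^-1 b^-1 a)   [inverse elimination on a] = x*y*z - y^2 - z^2 + 2
so trace(a^-1 b^-1 a^-2 b) = trace(b a^-1 b^-1 a^-1) * trace(a) - trace(b a^-1 b^-1)   [inverse elimination on a] = x^2*y*z - x*y^2 - x*z^2 + x
assemble the triple (trace(r) - 2; trace(r a) - x; trace(r b) - y)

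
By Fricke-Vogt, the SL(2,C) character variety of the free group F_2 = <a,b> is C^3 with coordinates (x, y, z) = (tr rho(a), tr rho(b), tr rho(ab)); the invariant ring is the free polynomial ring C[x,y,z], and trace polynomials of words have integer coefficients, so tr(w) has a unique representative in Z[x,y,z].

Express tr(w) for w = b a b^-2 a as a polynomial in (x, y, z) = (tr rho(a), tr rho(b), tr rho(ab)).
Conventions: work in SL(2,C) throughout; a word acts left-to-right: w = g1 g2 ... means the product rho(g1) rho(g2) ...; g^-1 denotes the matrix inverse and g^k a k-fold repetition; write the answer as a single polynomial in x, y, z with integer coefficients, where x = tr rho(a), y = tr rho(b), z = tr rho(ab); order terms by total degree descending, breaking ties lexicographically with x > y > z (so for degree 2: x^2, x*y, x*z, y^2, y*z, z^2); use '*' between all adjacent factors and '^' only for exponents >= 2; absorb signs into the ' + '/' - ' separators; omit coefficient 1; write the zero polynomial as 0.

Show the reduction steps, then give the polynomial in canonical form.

tr(a b a) = tr(a) tr(b a) - tr(b) = x*z - y
tr(a b a b) = tr(b a) tr(b a) - tr(1) = z^2 - 2
tr(a b a b^-1) = tr(a b a) tr(b) - tr(a b a b) = x*y*z - y^2 - z^2 + 2
so tr(b a b^-2 a) = tr(a b a b^-1) tr(b) - tr(a b a) = x*y^2*z - y^3 - y*z^2 - x*z + 3*y

x*y^2*z - y^3 - y*z^2 - x*z + 3*y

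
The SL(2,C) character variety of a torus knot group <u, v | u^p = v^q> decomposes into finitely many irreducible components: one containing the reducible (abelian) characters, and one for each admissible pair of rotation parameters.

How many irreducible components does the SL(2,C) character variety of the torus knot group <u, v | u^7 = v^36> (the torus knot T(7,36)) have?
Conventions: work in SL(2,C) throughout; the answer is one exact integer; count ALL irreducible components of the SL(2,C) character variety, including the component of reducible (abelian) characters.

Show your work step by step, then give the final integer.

106

Gamma = < u, v | u^7 = v^36 > (torus knot T(7,36)); the central element u^7 = v^36 acts as +I or -I in any irreducible SL(2,C) representation.
This locks tr(u) to 2*cos(pi*alpha/7), alpha in 1..6, and tr(v) to 2*cos(pi*beta/36), beta in 1..35, on each component of irreducible characters.
The two central values (-1)^alpha I and (-1)^beta I must be the same matrix, so alpha and beta share a parity.
Enumerate parity-matched pairs: 3*18 odd-odd plus 3*17 even-even gives 105.
components with irreducible characters: 105; plus the single component of reducible (abelian) characters: total 106.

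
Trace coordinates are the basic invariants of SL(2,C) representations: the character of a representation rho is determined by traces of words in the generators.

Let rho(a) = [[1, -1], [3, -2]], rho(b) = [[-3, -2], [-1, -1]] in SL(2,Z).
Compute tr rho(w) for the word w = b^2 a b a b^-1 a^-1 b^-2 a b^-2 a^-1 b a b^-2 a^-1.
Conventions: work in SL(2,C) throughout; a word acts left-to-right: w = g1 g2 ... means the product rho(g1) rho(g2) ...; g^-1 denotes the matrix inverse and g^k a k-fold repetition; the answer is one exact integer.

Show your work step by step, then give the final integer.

506502616

rho(b) = [[-3, -2], [-1, -1]]
... * rho(b) = [[-3, -2], [-1, -1]]  ->  [[11, 8], [4, 3]]
... * rho(a) = [[1, -1], [3, -2]]  ->  [[35, -27], [13, -10]]
... * rho(b) = [[-3, -2], [-1, -1]]  ->  [[-78, -43], [-29, -16]]
... * rho(a) = [[1, -1], [3, -2]]  ->  [[-207, 164], [-77, 61]]
... * rho(b^-1) = [[-1, 2], [1, -3]]  ->  [[371, -906], [138, -337]]
... * rho(a^-1) = [[-2, 1], [-3, 1]]  ->  [[1976, -535], [735, -199]]
... * rho(b^-1) = [[-1, 2], [1, -3]]  ->  [[-2511, 5557], [-934, 2067]]
... * rho(b^-1) = [[-1, 2], [1, -3]]  ->  [[8068, -21693], [3001, -8069]]
... * rho(a) = [[1, -1], [3, -2]]  ->  [[-57011, 35318], [-21206, 13137]]
... * rho(b^-1) = [[-1, 2], [1, -3]]  ->  [[92329, -219976], [34343, -81823]]
... * rho(b^-1) = [[-1, 2], [1, -3]]  ->  [[-312305, 844586], [-116166, 314155]]
... * rho(a^-1) = [[-2, 1], [-3, 1]]  ->  [[-1909148, 532281], [-710133, 197989]]
... * rho(b) = [[-3, -2], [-1, -1]]  ->  [[5195163, 3286015], [1932410, 1222277]]
... * rho(a) = [[1, -1], [3, -2]]  ->  [[15053208, -11767193], [5599241, -4376964]]
... * rho(b^-1) = [[-1, 2], [1, -3]]  ->  [[-26820401, 65407995], [-9976205, 24329374]]
... * rho(b^-1) = [[-1, 2], [1, -3]]  ->  [[92228396, -249864787], [34305579, -92940532]]
... * rho(a^-1) = [[-2, 1], [-3, 1]]  ->  [[565137569, -157636391], [210210438, -58634953]]
tr = 565137569 + -58634953 = 506502616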